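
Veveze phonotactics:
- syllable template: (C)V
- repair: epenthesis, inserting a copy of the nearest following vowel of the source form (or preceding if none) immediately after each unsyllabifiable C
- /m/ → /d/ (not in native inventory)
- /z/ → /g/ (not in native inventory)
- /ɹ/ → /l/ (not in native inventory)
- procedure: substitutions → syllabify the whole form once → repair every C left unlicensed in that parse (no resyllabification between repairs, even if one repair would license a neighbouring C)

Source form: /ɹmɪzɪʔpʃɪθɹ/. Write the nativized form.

lɪdɪgɪʔɪpɪʃɪθɪlɪ

Substitution: /ɹ/ → /l/, /m/ → /d/, /z/ → /g/, giving /ldɪgɪʔpʃɪθl/.
Under (C)V, the unsyllabifiable consonants are /l/, /ʔ/, /p/, /θ/, /l/ (no codas are permitted; onsets are limited to one consonant).
Each unlicensed consonant becomes the onset of a new syllable: /l/ → /lɪ/, /ʔ/ → /ʔɪ/, /p/ → /pɪ/, /θ/ → /θɪ/, /l/ → /lɪ/.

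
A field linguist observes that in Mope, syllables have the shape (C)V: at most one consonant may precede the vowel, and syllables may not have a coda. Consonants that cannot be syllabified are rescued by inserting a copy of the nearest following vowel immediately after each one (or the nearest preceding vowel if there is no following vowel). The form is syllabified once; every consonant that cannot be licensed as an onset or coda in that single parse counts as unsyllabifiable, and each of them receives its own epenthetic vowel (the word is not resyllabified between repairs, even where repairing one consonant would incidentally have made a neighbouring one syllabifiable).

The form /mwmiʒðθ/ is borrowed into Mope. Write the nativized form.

miwimiʒiðiθi

Under (C)V, the unsyllabifiable consonants are /m/, /w/, /ʒ/, /ð/, /θ/ (no codas are permitted; onsets are limited to one consonant).
Each unlicensed consonant becomes the onset of a new syllable: /m/ → /mi/, /w/ → /wi/, /ʒ/ → /ʒi/, /ð/ → /ði/, /θ/ → /θi/.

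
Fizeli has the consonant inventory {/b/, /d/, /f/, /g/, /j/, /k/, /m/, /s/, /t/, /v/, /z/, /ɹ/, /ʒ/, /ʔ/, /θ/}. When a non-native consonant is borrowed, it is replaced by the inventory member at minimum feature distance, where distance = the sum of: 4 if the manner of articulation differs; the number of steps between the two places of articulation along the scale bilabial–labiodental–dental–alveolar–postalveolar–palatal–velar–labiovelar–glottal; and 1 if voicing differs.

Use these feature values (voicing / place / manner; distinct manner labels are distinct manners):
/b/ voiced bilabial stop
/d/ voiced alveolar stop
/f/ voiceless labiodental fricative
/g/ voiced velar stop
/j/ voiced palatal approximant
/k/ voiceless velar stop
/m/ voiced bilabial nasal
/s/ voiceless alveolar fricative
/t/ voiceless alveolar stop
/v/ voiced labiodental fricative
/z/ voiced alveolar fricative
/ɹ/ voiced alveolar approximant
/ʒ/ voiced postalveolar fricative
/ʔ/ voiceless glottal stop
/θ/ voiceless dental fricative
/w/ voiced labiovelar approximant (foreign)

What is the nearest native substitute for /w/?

/j/ is closest: same manner (approximant), place distance 2 (labiovelar→palatal), same voicing; total 2. Next closest is /ɹ/ at distance 4.

j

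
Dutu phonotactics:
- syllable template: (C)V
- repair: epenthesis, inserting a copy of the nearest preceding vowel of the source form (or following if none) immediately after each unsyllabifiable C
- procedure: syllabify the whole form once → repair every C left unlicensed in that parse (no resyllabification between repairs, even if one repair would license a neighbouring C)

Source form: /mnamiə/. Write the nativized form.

The consonants /m/ cannot be parsed into a legal (C)V syllable (no codas are permitted; onsets are limited to one consonant).
Inserting the epenthetic vowel yields /m/ → /ma/.

manamiə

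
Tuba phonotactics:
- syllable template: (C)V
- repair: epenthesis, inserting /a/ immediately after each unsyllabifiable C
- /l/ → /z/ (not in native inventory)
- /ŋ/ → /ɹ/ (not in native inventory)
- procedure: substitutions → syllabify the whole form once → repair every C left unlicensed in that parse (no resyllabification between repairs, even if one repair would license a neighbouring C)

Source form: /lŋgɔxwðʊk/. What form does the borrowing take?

zaɹagɔxawaðʊka

Substitution: /l/ → /z/, /ŋ/ → /ɹ/, giving /zɹgɔxwðʊk/.
Syllabifying with onset maximization leaves /z/, /ɹ/, /x/, /w/, /k/ stranded (no codas are permitted; onsets are limited to one consonant).
Each unlicensed consonant becomes the onset of a new syllable: /z/ → /za/, /ɹ/ → /ɹa/, /x/ → /xa/, /w/ → /wa/, /k/ → /ka/.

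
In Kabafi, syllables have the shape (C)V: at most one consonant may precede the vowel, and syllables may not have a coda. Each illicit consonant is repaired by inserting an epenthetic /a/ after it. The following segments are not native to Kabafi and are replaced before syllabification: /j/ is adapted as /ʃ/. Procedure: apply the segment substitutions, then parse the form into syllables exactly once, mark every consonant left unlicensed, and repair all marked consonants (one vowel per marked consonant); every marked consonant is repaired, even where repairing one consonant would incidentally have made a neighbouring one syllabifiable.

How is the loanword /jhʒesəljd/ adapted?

ʃahaʒesəlaʃada

Substitution: /j/ → /ʃ/, giving /ʃhʒesəlʃd/.
Syllabifying with onset maximization leaves /ʃ/, /h/, /l/, /ʃ/, /d/ stranded (no codas are permitted; onsets are limited to one consonant).
Epenthesis after each stranded consonant: /ʃ/ → /ʃa/, /h/ → /ha/, /l/ → /la/, /ʃ/ → /ʃa/, /d/ → /da/.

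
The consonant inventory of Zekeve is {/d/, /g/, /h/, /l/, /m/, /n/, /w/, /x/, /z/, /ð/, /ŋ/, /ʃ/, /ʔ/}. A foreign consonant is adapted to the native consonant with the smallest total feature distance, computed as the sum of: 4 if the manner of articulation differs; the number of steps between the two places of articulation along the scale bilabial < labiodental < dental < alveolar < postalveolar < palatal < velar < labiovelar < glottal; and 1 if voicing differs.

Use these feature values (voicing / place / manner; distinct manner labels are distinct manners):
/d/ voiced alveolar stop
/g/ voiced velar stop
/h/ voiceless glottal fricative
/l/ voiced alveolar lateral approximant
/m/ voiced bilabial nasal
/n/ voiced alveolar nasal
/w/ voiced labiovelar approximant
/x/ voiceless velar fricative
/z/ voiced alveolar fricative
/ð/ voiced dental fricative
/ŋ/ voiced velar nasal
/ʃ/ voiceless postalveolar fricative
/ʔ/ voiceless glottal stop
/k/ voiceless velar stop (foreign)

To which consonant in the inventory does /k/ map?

g

/g/ is closest: same manner (stop), place distance 0 (velar→velar), voicing differs (+1); total 1. Next closest is /ʔ/ at distance 2.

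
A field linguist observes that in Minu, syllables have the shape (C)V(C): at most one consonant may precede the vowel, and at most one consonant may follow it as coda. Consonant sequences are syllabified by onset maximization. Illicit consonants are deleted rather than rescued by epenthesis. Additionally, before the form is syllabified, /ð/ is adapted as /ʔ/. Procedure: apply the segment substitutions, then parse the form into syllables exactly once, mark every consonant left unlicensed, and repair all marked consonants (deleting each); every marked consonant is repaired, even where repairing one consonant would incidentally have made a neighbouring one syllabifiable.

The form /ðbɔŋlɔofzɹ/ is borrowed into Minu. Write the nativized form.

bɔŋlɔof

Substitution: /ð/ → /ʔ/, giving /ʔbɔŋlɔofzɹ/.
The consonants /ʔ/, /z/, /ɹ/ cannot be parsed into a legal (C)V(C) syllable (at most one coda consonant is licensed; onsets are limited to one consonant).
Deletion applies to /ʔ/, /z/, /ɹ/.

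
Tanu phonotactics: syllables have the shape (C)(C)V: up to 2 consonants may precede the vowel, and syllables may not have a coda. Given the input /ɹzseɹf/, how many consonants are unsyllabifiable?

Syllabifying with onset maximization leaves /ɹ/, /ɹ/, /f/ stranded (no codas are permitted; onsets may contain at most 2 consonants).

3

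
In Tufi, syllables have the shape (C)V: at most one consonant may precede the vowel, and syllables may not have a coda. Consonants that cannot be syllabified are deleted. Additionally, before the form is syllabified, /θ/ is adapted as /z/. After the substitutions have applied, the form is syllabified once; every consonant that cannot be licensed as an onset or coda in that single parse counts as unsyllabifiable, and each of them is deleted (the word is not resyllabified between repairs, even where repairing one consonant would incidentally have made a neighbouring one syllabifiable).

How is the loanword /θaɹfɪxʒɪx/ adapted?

zafɪʒɪ

Substitution: /θ/ → /z/, giving /zaɹfɪxʒɪx/.
Syllabifying with onset maximization leaves /ɹ/, /x/, /x/ stranded (no codas are permitted; onsets are limited to one consonant).
Deleting the stranded consonants removes /ɹ/, /x/, /x/.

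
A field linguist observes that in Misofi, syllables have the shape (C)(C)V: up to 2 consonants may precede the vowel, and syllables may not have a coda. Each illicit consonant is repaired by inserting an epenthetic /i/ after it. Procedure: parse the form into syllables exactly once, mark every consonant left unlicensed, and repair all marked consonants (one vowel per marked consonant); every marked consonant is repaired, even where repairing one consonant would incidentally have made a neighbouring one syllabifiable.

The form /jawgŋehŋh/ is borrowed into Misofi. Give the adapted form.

jawigŋehiŋihi

Under (C)(C)V, the unsyllabifiable consonants are /w/, /h/, /ŋ/, /h/ (no codas are permitted; onsets may contain at most 2 consonants).
Each unlicensed consonant becomes the onset of a new syllable: /w/ → /wi/, /h/ → /hi/, /ŋ/ → /ŋi/, /h/ → /hi/.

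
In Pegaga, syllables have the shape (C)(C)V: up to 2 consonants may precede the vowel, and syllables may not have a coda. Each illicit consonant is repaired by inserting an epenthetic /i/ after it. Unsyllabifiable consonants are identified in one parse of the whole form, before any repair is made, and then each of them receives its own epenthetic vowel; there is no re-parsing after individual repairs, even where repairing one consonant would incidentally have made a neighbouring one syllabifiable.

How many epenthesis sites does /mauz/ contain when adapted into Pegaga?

The unsyllabifiable consonants are /z/; each receives one epenthetic vowel.

1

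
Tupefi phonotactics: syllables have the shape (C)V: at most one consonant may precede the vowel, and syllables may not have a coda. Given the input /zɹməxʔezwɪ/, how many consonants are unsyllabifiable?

The consonants /z/, /ɹ/, /x/, /z/ cannot be parsed into a legal (C)V syllable (no codas are permitted; onsets are limited to one consonant).

4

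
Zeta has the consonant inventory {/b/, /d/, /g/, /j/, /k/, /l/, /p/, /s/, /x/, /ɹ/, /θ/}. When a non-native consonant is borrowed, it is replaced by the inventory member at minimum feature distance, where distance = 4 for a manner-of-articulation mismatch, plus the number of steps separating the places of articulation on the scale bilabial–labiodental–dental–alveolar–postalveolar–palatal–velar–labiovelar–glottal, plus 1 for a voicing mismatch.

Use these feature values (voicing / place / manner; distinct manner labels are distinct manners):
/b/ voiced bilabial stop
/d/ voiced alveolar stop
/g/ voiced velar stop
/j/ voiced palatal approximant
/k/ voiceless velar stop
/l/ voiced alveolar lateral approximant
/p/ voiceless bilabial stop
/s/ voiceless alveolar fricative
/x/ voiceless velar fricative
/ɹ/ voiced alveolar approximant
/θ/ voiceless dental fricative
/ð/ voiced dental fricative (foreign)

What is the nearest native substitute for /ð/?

θ

/θ/ is closest: same manner (fricative), place distance 0 (dental→dental), voicing differs (+1); total 1. Next closest is /s/ at distance 2.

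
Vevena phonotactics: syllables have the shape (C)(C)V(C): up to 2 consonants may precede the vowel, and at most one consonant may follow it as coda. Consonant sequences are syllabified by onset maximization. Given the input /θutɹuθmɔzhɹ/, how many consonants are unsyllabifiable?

2

The consonants /h/, /ɹ/ cannot be parsed into a legal (C)(C)V(C) syllable (at most one coda consonant is licensed; onsets may contain at most 2 consonants).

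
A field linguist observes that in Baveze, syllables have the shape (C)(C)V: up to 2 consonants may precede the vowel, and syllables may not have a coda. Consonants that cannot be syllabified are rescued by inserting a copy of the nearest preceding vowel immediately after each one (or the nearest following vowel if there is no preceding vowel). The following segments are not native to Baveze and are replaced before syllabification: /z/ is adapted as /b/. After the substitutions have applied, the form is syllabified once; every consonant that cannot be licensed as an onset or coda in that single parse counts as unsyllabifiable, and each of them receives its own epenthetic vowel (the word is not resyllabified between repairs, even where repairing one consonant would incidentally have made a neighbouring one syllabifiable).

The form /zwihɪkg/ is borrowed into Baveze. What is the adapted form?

bwihɪkɪgɪ

Substitution: /z/ → /b/, giving /bwihɪkg/.
Syllabifying with onset maximization leaves /k/, /g/ stranded (no codas are permitted; onsets may contain at most 2 consonants).
Epenthesis after each stranded consonant: /k/ → /kɪ/, /g/ → /gɪ/.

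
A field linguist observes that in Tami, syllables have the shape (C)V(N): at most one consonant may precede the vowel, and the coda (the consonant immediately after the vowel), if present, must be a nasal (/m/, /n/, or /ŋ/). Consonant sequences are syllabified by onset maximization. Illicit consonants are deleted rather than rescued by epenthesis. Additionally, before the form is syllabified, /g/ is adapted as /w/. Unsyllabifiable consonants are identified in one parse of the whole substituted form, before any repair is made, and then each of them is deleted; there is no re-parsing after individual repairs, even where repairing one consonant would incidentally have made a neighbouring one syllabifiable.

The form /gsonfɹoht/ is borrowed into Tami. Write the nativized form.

sonɹo

Substitution: /g/ → /w/, giving /wsonfɹoht/.
The consonants /w/, /f/, /h/, /t/ cannot be parsed into a legal (C)V(N) syllable (only a nasal (/m/, /n/, or /ŋ/) is licensed in coda position; onsets are limited to one consonant).
Each unlicensed consonant is deleted: /w/, /f/, /h/, /t/.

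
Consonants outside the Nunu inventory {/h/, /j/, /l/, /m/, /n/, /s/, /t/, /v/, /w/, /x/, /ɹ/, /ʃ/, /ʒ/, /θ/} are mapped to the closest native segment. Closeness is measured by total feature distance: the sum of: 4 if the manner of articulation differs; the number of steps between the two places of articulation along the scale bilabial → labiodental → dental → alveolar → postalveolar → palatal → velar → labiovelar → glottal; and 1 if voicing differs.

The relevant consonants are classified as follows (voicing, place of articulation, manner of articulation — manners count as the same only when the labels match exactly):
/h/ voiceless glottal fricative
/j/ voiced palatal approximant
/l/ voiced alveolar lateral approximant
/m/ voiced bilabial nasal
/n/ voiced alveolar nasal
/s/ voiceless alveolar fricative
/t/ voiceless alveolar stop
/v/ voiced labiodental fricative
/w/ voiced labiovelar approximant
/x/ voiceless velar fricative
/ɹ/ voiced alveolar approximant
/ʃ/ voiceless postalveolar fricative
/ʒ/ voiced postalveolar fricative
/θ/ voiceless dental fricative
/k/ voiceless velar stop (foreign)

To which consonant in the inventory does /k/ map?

/t/ is closest: same manner (stop), place distance 3 (velar→alveolar), same voicing; total 3. Next closest is /x/ at distance 4.

t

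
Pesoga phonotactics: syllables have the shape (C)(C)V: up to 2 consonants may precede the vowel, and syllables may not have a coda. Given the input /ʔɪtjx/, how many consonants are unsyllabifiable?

3

Syllabifying with onset maximization leaves /t/, /j/, /x/ stranded (no codas are permitted; onsets may contain at most 2 consonants).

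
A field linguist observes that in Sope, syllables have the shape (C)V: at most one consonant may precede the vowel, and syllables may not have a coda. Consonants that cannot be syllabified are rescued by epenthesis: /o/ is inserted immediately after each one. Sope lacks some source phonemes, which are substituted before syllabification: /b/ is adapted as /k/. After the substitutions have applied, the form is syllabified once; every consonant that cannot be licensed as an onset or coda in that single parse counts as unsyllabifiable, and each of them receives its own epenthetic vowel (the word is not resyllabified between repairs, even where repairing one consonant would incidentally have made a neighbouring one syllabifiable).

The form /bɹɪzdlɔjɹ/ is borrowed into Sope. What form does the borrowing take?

Substitution: /b/ → /k/, giving /kɹɪzdlɔjɹ/.
The consonants /k/, /z/, /d/, /j/, /ɹ/ cannot be parsed into a legal (C)V syllable (no codas are permitted; onsets are limited to one consonant).
Epenthesis after each stranded consonant: /k/ → /ko/, /z/ → /zo/, /d/ → /do/, /j/ → /jo/, /ɹ/ → /ɹo/.

koɹɪzodolɔjoɹo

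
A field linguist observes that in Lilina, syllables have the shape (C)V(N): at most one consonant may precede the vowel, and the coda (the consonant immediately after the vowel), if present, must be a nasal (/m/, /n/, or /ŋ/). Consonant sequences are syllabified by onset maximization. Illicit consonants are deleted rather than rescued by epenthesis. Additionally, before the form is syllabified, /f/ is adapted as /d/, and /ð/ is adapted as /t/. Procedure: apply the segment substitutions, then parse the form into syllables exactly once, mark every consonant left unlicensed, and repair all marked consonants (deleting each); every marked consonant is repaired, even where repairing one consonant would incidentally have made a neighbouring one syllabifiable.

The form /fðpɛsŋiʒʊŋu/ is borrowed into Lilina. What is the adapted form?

Substitution: /f/ → /d/, /ð/ → /t/, giving /dtpɛsŋiʒʊŋu/.
The consonants /d/, /t/, /s/ cannot be parsed into a legal (C)V(N) syllable (only a nasal (/m/, /n/, or /ŋ/) is licensed in coda position; onsets are limited to one consonant).
Deletion applies to /d/, /t/, /s/.

pɛŋiʒʊŋu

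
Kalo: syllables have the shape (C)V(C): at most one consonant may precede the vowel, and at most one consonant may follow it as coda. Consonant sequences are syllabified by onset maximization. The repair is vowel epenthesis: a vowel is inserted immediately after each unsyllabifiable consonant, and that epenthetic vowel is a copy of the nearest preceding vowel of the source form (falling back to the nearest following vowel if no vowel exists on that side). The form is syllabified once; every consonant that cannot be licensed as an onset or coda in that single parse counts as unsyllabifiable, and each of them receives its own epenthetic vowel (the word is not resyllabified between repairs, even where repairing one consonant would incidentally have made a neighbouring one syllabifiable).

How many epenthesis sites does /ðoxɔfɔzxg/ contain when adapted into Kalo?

The unsyllabifiable consonants are /x/, /g/; each receives one epenthetic vowel.

2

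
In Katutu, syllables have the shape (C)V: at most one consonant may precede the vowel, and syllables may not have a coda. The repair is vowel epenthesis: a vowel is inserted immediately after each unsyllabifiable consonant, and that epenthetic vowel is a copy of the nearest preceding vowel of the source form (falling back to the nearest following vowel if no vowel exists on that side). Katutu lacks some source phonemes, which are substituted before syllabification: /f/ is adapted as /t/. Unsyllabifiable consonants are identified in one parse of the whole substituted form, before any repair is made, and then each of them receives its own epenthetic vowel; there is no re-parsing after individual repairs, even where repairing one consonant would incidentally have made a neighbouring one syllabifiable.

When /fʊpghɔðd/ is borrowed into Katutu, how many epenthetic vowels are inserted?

4

After substitution the input is /tʊpghɔðd/.
The unsyllabifiable consonants are /p/, /g/, /ð/, /d/; each receives one epenthetic vowel.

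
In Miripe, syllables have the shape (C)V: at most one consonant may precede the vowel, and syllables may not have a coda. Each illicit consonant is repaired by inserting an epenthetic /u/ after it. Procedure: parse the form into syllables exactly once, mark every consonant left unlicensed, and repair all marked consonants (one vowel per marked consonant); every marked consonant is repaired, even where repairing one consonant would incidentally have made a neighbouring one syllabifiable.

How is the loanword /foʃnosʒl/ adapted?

foʃunosuʒulu

Under (C)V, the unsyllabifiable consonants are /ʃ/, /s/, /ʒ/, /l/ (no codas are permitted; onsets are limited to one consonant).
Each unlicensed consonant becomes the onset of a new syllable: /ʃ/ → /ʃu/, /s/ → /su/, /ʒ/ → /ʒu/, /l/ → /lu/.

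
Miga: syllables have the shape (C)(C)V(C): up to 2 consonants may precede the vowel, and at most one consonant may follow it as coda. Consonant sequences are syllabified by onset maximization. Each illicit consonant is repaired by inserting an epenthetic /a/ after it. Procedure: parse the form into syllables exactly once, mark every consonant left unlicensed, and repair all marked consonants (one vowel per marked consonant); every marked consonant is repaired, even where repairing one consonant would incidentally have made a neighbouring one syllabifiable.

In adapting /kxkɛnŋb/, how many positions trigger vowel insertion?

The unsyllabifiable consonants are /k/, /ŋ/, /b/; each receives one epenthetic vowel.

3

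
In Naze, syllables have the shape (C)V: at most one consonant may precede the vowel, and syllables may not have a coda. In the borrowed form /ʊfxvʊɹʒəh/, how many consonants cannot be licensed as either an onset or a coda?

The consonants /f/, /x/, /ɹ/, /h/ cannot be parsed into a legal (C)V syllable (no codas are permitted; onsets are limited to one consonant).

4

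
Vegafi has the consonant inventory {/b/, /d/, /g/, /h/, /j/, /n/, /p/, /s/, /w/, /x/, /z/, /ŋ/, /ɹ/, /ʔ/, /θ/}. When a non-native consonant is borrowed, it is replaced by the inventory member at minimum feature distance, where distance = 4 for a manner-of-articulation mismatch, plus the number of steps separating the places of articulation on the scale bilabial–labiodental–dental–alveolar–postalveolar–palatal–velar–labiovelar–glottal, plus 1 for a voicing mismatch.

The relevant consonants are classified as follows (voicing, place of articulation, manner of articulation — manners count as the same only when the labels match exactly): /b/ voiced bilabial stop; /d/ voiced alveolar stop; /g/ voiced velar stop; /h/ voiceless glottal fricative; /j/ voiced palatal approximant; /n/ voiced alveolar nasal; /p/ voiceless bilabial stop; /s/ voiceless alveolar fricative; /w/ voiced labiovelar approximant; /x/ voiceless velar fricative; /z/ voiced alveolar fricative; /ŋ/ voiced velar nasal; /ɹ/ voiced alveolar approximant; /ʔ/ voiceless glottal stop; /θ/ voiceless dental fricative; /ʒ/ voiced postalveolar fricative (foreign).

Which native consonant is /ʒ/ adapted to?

/z/ is closest: same manner (fricative), place distance 1 (postalveolar→alveolar), same voicing; total 1. Next closest is /s/ at distance 2.

z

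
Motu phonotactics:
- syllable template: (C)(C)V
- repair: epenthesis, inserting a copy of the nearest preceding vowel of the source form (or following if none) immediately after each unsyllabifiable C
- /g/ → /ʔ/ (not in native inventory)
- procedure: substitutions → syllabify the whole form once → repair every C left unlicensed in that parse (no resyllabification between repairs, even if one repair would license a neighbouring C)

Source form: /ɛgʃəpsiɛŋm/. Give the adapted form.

Substitution: /g/ → /ʔ/, giving /ɛʔʃəpsiɛŋm/.
Under (C)(C)V, the unsyllabifiable consonants are /ŋ/, /m/ (no codas are permitted; onsets may contain at most 2 consonants).
Epenthesis after each stranded consonant: /ŋ/ → /ŋɛ/, /m/ → /mɛ/.

ɛʔʃəpsiɛŋɛmɛ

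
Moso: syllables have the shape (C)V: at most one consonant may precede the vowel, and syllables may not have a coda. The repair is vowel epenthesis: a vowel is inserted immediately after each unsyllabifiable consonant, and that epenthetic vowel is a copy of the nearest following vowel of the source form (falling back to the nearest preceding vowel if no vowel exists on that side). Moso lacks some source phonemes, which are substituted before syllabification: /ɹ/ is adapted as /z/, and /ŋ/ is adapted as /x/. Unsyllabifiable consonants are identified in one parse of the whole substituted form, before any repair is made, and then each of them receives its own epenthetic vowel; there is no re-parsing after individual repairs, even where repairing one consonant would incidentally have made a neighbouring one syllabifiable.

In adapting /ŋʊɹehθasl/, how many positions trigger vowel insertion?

After substitution the input is /xʊzehθasl/.
The unsyllabifiable consonants are /h/, /s/, /l/; each receives one epenthetic vowel.

3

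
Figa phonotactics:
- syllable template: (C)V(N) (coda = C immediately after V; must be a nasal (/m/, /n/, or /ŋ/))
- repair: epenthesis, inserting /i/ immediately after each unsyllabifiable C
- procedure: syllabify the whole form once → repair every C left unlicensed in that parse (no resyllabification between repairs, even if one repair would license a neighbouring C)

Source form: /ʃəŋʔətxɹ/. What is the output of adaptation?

ʃəŋʔətixiɹi

Under (C)V(N), the unsyllabifiable consonants are /t/, /x/, /ɹ/ (only a nasal (/m/, /n/, or /ŋ/) is licensed in coda position; onsets are limited to one consonant).
Each unlicensed consonant becomes the onset of a new syllable: /t/ → /ti/, /x/ → /xi/, /ɹ/ → /ɹi/.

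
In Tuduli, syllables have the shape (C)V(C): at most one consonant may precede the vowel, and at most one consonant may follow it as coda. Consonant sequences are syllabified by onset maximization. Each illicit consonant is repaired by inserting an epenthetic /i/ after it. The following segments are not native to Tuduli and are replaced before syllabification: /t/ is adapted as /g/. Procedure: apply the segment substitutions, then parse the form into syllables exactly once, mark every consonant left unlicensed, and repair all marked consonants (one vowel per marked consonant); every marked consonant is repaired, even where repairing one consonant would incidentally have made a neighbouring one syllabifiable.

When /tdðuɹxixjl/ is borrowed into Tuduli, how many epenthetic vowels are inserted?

4

After substitution the input is /gdðuɹxixjl/.
The unsyllabifiable consonants are /g/, /d/, /j/, /l/; each receives one epenthetic vowel.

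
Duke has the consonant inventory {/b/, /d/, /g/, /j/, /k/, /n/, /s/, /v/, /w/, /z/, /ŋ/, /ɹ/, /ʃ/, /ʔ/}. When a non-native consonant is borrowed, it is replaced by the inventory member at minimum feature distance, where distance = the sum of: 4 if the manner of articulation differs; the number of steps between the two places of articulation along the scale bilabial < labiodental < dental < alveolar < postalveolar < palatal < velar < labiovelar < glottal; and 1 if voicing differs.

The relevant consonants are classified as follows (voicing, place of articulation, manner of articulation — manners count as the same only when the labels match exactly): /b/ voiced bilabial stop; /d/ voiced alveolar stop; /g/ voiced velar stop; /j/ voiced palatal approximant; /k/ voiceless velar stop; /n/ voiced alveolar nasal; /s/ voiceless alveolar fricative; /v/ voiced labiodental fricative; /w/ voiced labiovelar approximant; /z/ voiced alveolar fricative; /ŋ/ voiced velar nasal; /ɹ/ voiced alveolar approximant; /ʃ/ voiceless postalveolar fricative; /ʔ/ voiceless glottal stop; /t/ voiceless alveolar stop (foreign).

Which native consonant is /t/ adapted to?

d

/d/ is closest: same manner (stop), place distance 0 (alveolar→alveolar), voicing differs (+1); total 1. Next closest is /k/ at distance 3.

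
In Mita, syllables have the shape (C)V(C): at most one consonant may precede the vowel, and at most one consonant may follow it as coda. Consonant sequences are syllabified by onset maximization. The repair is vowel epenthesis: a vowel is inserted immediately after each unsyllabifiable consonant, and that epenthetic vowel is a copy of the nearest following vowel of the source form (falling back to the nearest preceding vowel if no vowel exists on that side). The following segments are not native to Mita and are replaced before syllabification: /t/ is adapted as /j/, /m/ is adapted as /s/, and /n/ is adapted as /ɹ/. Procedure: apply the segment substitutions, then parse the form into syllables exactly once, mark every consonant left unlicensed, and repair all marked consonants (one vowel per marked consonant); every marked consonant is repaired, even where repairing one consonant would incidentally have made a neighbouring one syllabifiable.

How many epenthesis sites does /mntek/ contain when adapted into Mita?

2

After substitution the input is /sɹjek/.
The unsyllabifiable consonants are /s/, /ɹ/; each receives one epenthetic vowel.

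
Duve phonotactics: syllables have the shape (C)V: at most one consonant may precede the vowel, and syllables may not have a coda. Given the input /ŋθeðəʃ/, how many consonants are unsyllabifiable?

The consonants /ŋ/, /ʃ/ cannot be parsed into a legal (C)V syllable (no codas are permitted; onsets are limited to one consonant).

2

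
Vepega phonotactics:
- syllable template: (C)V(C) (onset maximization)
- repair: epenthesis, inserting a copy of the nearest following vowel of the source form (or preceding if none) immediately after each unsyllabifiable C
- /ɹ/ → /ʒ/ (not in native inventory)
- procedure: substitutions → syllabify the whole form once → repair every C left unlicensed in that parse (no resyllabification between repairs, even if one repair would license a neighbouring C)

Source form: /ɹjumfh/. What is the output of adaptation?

Substitution: /ɹ/ → /ʒ/, giving /ʒjumfh/.
Under (C)V(C), the unsyllabifiable consonants are /ʒ/, /f/, /h/ (at most one coda consonant is licensed; onsets are limited to one consonant).
Inserting the epenthetic vowel yields /ʒ/ → /ʒu/, /f/ → /fu/, /h/ → /hu/.

ʒujumfuhu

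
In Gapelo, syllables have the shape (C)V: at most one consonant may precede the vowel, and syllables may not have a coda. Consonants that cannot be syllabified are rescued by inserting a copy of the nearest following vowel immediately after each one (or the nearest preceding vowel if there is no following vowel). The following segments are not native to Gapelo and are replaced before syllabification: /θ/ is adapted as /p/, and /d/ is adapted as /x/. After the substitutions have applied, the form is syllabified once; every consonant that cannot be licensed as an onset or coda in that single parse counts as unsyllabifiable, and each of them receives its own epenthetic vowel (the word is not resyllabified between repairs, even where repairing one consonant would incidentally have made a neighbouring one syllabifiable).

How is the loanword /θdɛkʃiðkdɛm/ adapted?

Substitution: /θ/ → /p/, /d/ → /x/, giving /pxɛkʃiðkxɛm/.
The consonants /p/, /k/, /ð/, /k/, /m/ cannot be parsed into a legal (C)V syllable (no codas are permitted; onsets are limited to one consonant).
Epenthesis after each stranded consonant: /p/ → /pɛ/, /k/ → /ki/, /ð/ → /ðɛ/, /k/ → /kɛ/, /m/ → /mɛ/.

pɛxɛkiʃiðɛkɛxɛmɛ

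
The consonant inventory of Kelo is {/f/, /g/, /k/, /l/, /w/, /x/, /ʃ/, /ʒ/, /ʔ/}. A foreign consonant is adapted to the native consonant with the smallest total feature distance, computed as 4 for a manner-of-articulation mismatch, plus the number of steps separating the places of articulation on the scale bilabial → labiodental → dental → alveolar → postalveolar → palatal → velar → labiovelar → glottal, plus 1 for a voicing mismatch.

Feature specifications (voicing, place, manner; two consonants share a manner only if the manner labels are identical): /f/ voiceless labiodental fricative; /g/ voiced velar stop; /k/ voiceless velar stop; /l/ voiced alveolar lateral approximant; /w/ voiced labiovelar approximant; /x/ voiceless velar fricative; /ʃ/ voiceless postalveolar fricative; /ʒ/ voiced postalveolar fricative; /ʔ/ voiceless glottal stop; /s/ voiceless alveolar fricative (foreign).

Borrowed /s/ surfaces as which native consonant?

ʃ

/ʃ/ is closest: same manner (fricative), place distance 1 (alveolar→postalveolar), same voicing; total 1. Next closest is /f/ at distance 2.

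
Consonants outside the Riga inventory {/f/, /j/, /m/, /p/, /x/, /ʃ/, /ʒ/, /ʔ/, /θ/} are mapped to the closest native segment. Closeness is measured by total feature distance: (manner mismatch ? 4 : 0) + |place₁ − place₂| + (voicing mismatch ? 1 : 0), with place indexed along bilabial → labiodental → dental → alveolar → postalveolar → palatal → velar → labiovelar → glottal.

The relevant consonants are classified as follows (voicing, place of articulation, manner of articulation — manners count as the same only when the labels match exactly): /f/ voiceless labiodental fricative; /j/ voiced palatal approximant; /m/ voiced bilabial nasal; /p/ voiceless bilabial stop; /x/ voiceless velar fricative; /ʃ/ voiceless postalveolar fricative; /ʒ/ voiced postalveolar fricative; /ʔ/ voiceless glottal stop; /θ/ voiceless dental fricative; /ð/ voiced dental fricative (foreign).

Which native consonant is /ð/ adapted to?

θ

/θ/ is closest: same manner (fricative), place distance 0 (dental→dental), voicing differs (+1); total 1. Next closest is /f/ at distance 2.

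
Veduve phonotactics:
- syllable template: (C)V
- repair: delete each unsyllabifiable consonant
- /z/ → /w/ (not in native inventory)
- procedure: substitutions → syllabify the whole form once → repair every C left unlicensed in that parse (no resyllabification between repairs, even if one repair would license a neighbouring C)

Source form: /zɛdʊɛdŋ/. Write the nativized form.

Substitution: /z/ → /w/, giving /wɛdʊɛdŋ/.
Syllabifying with onset maximization leaves /d/, /ŋ/ stranded (no codas are permitted; onsets are limited to one consonant).
Deleting the stranded consonants removes /d/, /ŋ/.

wɛdʊɛ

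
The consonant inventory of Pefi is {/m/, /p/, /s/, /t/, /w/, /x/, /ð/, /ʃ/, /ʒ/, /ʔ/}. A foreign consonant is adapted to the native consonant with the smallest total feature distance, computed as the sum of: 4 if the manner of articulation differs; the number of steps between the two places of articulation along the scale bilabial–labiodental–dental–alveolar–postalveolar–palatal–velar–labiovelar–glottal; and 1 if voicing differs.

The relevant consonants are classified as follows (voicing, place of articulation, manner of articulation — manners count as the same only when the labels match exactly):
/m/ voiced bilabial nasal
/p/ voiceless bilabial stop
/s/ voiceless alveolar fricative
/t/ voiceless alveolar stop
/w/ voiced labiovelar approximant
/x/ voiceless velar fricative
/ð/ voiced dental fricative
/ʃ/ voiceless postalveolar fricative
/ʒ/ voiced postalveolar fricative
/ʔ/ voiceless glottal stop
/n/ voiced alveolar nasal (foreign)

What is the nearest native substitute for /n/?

m

/m/ is closest: same manner (nasal), place distance 3 (alveolar→bilabial), same voicing; total 3. Next closest is /s/ at distance 5.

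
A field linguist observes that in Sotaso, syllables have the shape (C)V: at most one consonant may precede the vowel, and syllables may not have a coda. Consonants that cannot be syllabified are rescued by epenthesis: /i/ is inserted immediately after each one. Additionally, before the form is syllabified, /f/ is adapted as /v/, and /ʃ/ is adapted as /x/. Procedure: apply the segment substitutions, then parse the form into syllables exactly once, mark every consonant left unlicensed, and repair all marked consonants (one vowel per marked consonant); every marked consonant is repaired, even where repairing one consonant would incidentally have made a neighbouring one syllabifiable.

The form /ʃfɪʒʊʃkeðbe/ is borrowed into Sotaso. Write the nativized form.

Substitution: /ʃ/ → /x/, /f/ → /v/, giving /xvɪʒʊxkeðbe/.
The consonants /x/, /x/, /ð/ cannot be parsed into a legal (C)V syllable (no codas are permitted; onsets are limited to one consonant).
Each unlicensed consonant becomes the onset of a new syllable: /x/ → /xi/, /x/ → /xi/, /ð/ → /ði/.

xivɪʒʊxikeðibe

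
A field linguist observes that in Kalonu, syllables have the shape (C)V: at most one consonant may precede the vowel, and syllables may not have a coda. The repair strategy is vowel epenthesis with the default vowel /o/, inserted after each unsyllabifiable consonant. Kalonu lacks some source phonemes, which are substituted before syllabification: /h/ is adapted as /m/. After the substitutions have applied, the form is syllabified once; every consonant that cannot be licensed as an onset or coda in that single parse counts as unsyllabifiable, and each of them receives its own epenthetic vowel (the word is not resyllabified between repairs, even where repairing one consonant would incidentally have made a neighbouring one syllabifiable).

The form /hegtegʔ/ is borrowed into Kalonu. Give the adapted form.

megotegoʔo

Substitution: /h/ → /m/, giving /megtegʔ/.
Syllabifying with onset maximization leaves /g/, /g/, /ʔ/ stranded (no codas are permitted; onsets are limited to one consonant).
Epenthesis after each stranded consonant: /g/ → /go/, /g/ → /go/, /ʔ/ → /ʔo/.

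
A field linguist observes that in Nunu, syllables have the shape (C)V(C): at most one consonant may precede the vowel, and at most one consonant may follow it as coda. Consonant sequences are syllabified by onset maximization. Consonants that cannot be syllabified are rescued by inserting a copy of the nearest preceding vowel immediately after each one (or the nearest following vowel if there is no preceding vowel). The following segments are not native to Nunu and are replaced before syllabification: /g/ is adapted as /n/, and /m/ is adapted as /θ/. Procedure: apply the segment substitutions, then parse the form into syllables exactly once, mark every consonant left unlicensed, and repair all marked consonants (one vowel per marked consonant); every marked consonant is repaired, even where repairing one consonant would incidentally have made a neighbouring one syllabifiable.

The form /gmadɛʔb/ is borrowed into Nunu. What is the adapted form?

Substitution: /g/ → /n/, /m/ → /θ/, giving /nθadɛʔb/.
Syllabifying with onset maximization leaves /n/, /b/ stranded (at most one coda consonant is licensed; onsets are limited to one consonant).
Epenthesis after each stranded consonant: /n/ → /na/, /b/ → /bɛ/.

naθadɛʔbɛ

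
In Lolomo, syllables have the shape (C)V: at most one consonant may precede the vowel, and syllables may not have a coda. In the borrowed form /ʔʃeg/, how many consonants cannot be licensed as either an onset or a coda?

2

Syllabifying with onset maximization leaves /ʔ/, /g/ stranded (no codas are permitted; onsets are limited to one consonant).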